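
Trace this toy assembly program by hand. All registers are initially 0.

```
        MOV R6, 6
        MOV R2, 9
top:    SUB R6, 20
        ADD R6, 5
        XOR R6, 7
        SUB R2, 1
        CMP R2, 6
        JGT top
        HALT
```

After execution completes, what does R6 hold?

-48

R6=6
R2=9
R6=6-20=-14
R6=(-14)+5=-9
R6=(-9)^7=-16
R2=9-1=8
CMP R2, 6  (cmp 8,6)
JGT top: taken
R6=(-16)-20=-36
R6=(-36)+5=-31
R6=(-31)^7=-26
R2=8-1=7
CMP R2, 6  (cmp 7,6)
JGT top: taken
R6=(-26)-20=-46
R6=(-46)+5=-41
R6=(-41)^7=-48
R2=7-1=6
CMP R2, 6  (cmp 6,6)
JGT top: not taken
halt.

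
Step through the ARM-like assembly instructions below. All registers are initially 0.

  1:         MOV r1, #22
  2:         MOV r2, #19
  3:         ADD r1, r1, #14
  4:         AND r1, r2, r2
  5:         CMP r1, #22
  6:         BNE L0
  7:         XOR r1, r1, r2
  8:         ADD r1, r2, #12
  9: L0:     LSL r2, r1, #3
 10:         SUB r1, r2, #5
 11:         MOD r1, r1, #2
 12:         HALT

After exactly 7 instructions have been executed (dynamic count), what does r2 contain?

152

MOV r1, #22 → r1=22
MOV r2, #19 → r2=19
ADD r1, r1, #14 → r1=22+14=36
AND r1, r2, r2 → r1=19&19=19
CMP r1, #22  (cmp 19,22)
BNE L0: taken
LSL r2, r1, #3 → r2=19<<3=152
After step 7: r2 = 152.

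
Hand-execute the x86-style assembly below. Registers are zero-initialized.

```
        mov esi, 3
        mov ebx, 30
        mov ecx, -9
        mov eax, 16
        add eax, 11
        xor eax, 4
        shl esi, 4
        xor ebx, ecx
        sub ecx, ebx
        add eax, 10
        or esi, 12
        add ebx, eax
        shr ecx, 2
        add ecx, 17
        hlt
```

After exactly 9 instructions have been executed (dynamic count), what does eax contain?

31

esi=3
ebx=30
ecx=-9
eax=16
eax=16+11=27
eax=27^4=31
esi=3<<4=48
ebx=30^(-9)=-23
ecx=(-9)-(-23)=14
After step 9: eax = 31.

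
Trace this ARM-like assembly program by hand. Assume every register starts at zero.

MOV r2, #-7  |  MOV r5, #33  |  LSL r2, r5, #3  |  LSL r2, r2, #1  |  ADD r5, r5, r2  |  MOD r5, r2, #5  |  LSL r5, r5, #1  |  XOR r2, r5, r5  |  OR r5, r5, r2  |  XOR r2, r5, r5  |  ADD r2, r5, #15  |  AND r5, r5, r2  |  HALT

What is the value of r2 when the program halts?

MOV r2, #-7 → r2=-7
MOV r5, #33 → r5=33
LSL r2, r5, #3 → r2=33<<3=264
LSL r2, r2, #1 → r2=264<<1=528
ADD r5, r5, r2 → r5=33+528=561
MOD r5, r2, #5 → r5=528%5=3
LSL r5, r5, #1 → r5=3<<1=6
XOR r2, r5, r5 → r2=6^6=0
OR r5, r5, r2 → r5=6|0=6
XOR r2, r5, r5 → r2=6^6=0
ADD r2, r5, #15 → r2=6+15=21
AND r5, r5, r2 → r5=6&21=4
halt.

21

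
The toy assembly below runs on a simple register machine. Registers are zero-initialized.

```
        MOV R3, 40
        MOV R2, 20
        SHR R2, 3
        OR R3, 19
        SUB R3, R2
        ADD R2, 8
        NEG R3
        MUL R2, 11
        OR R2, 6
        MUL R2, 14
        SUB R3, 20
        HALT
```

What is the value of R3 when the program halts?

MOV R3, 40 → R3=40
MOV R2, 20 → R2=20
SHR R2, 3 → R2=20>>3=2
OR R3, 19 → R3=40|19=59
SUB R3, R2 → R3=59-2=57
ADD R2, 8 → R2=2+8=10
NEG R3 → R3=-(57)=-57
MUL R2, 11 → R2=10*11=110
OR R2, 6 → R2=110|6=110
MUL R2, 14 → R2=110*14=1540
SUB R3, 20 → R3=(-57)-20=-77
halt.

-77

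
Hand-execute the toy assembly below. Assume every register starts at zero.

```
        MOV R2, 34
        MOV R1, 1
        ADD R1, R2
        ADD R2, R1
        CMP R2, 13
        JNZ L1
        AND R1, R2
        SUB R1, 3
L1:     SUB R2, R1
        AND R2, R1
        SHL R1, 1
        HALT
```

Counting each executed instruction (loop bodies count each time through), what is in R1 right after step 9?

70

MOV R2, 34 → R2=34
MOV R1, 1 → R1=1
ADD R1, R2 → R1=1+34=35
ADD R2, R1 → R2=34+35=69
CMP R2, 13  (cmp 69,13)
JNZ L1: taken
SUB R2, R1 → R2=69-35=34
AND R2, R1 → R2=34&35=34
SHL R1, 1 → R1=35<<1=70
After step 9: R1 = 70.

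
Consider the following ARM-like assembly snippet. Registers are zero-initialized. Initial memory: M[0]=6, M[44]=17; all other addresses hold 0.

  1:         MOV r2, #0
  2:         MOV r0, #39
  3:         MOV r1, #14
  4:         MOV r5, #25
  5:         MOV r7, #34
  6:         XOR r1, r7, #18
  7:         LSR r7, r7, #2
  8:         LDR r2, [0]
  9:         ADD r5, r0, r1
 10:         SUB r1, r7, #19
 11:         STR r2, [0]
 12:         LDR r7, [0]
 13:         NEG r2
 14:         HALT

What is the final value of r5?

after MOV r2, #0: r2=0
after MOV r0, #39: r0=39
after MOV r1, #14: r1=14
after MOV r5, #25: r5=25
after MOV r7, #34: r7=34
after XOR r1, r7, #18: r1=34^18=48
after LSR r7, r7, #2: r7=34>>2=8
after LDR r2, [0]: r2=M[0]=6
after ADD r5, r0, r1: r5=39+48=87
after SUB r1, r7, #19: r1=8-19=-11
STR r2, [0] → M[0]=6
after LDR r7, [0]: r7=M[0]=6
after NEG r2: r2=-(6)=-6
halt.

87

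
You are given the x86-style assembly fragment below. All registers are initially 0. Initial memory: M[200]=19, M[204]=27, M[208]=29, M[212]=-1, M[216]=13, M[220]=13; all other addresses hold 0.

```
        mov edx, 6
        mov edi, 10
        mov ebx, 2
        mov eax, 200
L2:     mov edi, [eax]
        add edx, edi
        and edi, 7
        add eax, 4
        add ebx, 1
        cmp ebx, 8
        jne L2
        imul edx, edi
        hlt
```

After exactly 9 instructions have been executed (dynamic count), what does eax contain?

204

edx=6
edi=10
ebx=2
eax=200
edi=M[200]=19
edx=6+19=25
edi=19&7=3
eax=200+4=204
ebx=2+1=3
After step 9: eax = 204.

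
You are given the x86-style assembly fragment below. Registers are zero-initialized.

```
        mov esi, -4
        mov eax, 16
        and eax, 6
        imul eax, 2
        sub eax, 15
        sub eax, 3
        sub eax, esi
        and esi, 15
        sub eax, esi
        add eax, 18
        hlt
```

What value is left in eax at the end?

-8

esi=-4
eax=16
eax=16&6=0
eax=0*2=0
eax=0-15=-15
eax=(-15)-3=-18
eax=(-18)-(-4)=-14
esi=(-4)&15=12
eax=(-14)-12=-26
eax=(-26)+18=-8
halt.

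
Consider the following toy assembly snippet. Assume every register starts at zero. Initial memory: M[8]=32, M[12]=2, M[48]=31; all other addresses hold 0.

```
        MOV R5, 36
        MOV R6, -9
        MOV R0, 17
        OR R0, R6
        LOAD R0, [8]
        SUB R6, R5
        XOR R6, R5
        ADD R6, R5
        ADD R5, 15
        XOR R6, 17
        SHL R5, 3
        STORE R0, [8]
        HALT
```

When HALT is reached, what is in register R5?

after MOV R5, 36: R5=36
after MOV R6, -9: R6=-9
after MOV R0, 17: R0=17
after OR R0, R6: R0=17|(-9)=-9
after LOAD R0, [8]: R0=M[8]=32
after SUB R6, R5: R6=(-9)-36=-45
after XOR R6, R5: R6=(-45)^36=-9
after ADD R6, R5: R6=(-9)+36=27
after ADD R5, 15: R5=36+15=51
after XOR R6, 17: R6=27^17=10
after SHL R5, 3: R5=51<<3=408
STORE R0, [8] → M[8]=32
halt.

408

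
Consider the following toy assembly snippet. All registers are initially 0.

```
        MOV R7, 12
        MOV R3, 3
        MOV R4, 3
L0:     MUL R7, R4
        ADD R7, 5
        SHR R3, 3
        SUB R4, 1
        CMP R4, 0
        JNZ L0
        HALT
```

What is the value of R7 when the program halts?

MOV R7, 12 → R7=12
MOV R3, 3 → R3=3
MOV R4, 3 → R4=3
MUL R7, R4 → R7=12*3=36
ADD R7, 5 → R7=36+5=41
SHR R3, 3 → R3=3>>3=0
SUB R4, 1 → R4=3-1=2
CMP R4, 0  (cmp 2,0)
JNZ L0: taken
MUL R7, R4 → R7=41*2=82
ADD R7, 5 → R7=82+5=87
SHR R3, 3 → R3=0>>3=0
SUB R4, 1 → R4=2-1=1
CMP R4, 0  (cmp 1,0)
JNZ L0: taken
MUL R7, R4 → R7=87*1=87
ADD R7, 5 → R7=87+5=92
SHR R3, 3 → R3=0>>3=0
SUB R4, 1 → R4=1-1=0
CMP R4, 0  (cmp 0,0)
JNZ L0: not taken
halt.

92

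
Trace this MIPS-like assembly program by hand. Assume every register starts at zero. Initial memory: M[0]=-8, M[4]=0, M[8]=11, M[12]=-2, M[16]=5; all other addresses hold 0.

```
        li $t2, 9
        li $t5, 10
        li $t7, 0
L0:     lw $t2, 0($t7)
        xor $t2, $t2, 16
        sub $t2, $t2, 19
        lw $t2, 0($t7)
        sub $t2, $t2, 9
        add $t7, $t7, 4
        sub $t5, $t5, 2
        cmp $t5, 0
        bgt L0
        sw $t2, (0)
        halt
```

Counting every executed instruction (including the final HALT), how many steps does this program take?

after li $t2, 9: $t2=9
after li $t5, 10: $t5=10
after li $t7, 0: $t7=0
after lw $t2, 0($t7): $t2=M[0]=-8
after xor $t2, $t2, 16: $t2=(-8)^16=-24
after sub $t2, $t2, 19: $t2=(-24)-19=-43
after lw $t2, 0($t7): $t2=M[0]=-8
after sub $t2, $t2, 9: $t2=(-8)-9=-17
after add $t7, $t7, 4: $t7=0+4=4
after sub $t5, $t5, 2: $t5=10-2=8
cmp $t5, 0  (cmp 8,0)
bgt L0: taken
after lw $t2, 0($t7): $t2=M[4]=0
after xor $t2, $t2, 16: $t2=0^16=16
after sub $t2, $t2, 19: $t2=16-19=-3
after lw $t2, 0($t7): $t2=M[4]=0
after sub $t2, $t2, 9: $t2=0-9=-9
after add $t7, $t7, 4: $t7=4+4=8
after sub $t5, $t5, 2: $t5=8-2=6
cmp $t5, 0  (cmp 6,0)
bgt L0: taken
after lw $t2, 0($t7): $t2=M[8]=11
after xor $t2, $t2, 16: $t2=11^16=27
after sub $t2, $t2, 19: $t2=27-19=8
after lw $t2, 0($t7): $t2=M[8]=11
after sub $t2, $t2, 9: $t2=11-9=2
after add $t7, $t7, 4: $t7=8+4=12
after sub $t5, $t5, 2: $t5=6-2=4
cmp $t5, 0  (cmp 4,0)
bgt L0: taken
after lw $t2, 0($t7): $t2=M[12]=-2
after xor $t2, $t2, 16: $t2=(-2)^16=-18
after sub $t2, $t2, 19: $t2=(-18)-19=-37
after lw $t2, 0($t7): $t2=M[12]=-2
after sub $t2, $t2, 9: $t2=(-2)-9=-11
after add $t7, $t7, 4: $t7=12+4=16
after sub $t5, $t5, 2: $t5=4-2=2
cmp $t5, 0  (cmp 2,0)
bgt L0: taken
after lw $t2, 0($t7): $t2=M[16]=5
after xor $t2, $t2, 16: $t2=5^16=21
after sub $t2, $t2, 19: $t2=21-19=2
after lw $t2, 0($t7): $t2=M[16]=5
after sub $t2, $t2, 9: $t2=5-9=-4
after add $t7, $t7, 4: $t7=16+4=20
after sub $t5, $t5, 2: $t5=2-2=0
cmp $t5, 0  (cmp 0,0)
bgt L0: not taken
sw $t2, (0) → M[0]=-4
halt.
Total executed instructions: 50.

50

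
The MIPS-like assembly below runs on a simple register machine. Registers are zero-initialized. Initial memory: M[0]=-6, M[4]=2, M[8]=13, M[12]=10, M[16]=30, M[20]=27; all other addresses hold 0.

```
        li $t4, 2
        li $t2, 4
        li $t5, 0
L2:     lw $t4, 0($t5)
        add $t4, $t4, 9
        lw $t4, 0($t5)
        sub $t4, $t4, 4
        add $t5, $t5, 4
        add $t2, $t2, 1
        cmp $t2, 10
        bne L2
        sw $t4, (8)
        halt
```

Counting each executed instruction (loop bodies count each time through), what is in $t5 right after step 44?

li $t4, 2 → $t4=2
li $t2, 4 → $t2=4
li $t5, 0 → $t5=0
lw $t4, 0($t5) → $t4=M[0]=-6
add $t4, $t4, 9 → $t4=(-6)+9=3
lw $t4, 0($t5) → $t4=M[0]=-6
sub $t4, $t4, 4 → $t4=(-6)-4=-10
add $t5, $t5, 4 → $t5=0+4=4
add $t2, $t2, 1 → $t2=4+1=5
cmp $t2, 10  (cmp 5,10)
bne L2: taken
lw $t4, 0($t5) → $t4=M[4]=2
add $t4, $t4, 9 → $t4=2+9=11
lw $t4, 0($t5) → $t4=M[4]=2
sub $t4, $t4, 4 → $t4=2-4=-2
add $t5, $t5, 4 → $t5=4+4=8
add $t2, $t2, 1 → $t2=5+1=6
cmp $t2, 10  (cmp 6,10)
bne L2: taken
lw $t4, 0($t5) → $t4=M[8]=13
add $t4, $t4, 9 → $t4=13+9=22
lw $t4, 0($t5) → $t4=M[8]=13
sub $t4, $t4, 4 → $t4=13-4=9
add $t5, $t5, 4 → $t5=8+4=12
add $t2, $t2, 1 → $t2=6+1=7
cmp $t2, 10  (cmp 7,10)
bne L2: taken
lw $t4, 0($t5) → $t4=M[12]=10
add $t4, $t4, 9 → $t4=10+9=19
lw $t4, 0($t5) → $t4=M[12]=10
sub $t4, $t4, 4 → $t4=10-4=6
add $t5, $t5, 4 → $t5=12+4=16
add $t2, $t2, 1 → $t2=7+1=8
cmp $t2, 10  (cmp 8,10)
bne L2: taken
lw $t4, 0($t5) → $t4=M[16]=30
add $t4, $t4, 9 → $t4=30+9=39
lw $t4, 0($t5) → $t4=M[16]=30
sub $t4, $t4, 4 → $t4=30-4=26
add $t5, $t5, 4 → $t5=16+4=20
add $t2, $t2, 1 → $t2=8+1=9
cmp $t2, 10  (cmp 9,10)
bne L2: taken
lw $t4, 0($t5) → $t4=M[20]=27
After step 44: $t5 = 20.

20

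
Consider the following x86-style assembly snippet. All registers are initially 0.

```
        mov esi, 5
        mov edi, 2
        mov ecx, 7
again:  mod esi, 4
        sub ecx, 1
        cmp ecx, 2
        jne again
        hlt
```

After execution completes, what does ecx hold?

2

esi=5
edi=2
ecx=7
esi=5%4=1
ecx=7-1=6
cmp ecx, 2  (cmp 6,2)
jne again: taken
esi=1%4=1
ecx=6-1=5
cmp ecx, 2  (cmp 5,2)
jne again: taken
esi=1%4=1
ecx=5-1=4
cmp ecx, 2  (cmp 4,2)
jne again: taken
esi=1%4=1
ecx=4-1=3
cmp ecx, 2  (cmp 3,2)
jne again: taken
esi=1%4=1
ecx=3-1=2
cmp ecx, 2  (cmp 2,2)
jne again: not taken
halt.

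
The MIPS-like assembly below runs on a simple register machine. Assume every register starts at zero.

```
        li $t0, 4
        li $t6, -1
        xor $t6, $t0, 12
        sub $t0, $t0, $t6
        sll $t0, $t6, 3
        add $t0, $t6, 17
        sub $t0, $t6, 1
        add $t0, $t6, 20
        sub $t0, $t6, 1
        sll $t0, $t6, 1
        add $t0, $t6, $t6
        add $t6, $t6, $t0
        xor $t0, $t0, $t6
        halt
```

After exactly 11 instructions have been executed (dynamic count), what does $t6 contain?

8

after li $t0, 4: $t0=4
after li $t6, -1: $t6=-1
after xor $t6, $t0, 12: $t6=4^12=8
after sub $t0, $t0, $t6: $t0=4-8=-4
after sll $t0, $t6, 3: $t0=8<<3=64
after add $t0, $t6, 17: $t0=8+17=25
after sub $t0, $t6, 1: $t0=8-1=7
after add $t0, $t6, 20: $t0=8+20=28
after sub $t0, $t6, 1: $t0=8-1=7
after sll $t0, $t6, 1: $t0=8<<1=16
after add $t0, $t6, $t6: $t0=8+8=16
After step 11: $t6 = 8.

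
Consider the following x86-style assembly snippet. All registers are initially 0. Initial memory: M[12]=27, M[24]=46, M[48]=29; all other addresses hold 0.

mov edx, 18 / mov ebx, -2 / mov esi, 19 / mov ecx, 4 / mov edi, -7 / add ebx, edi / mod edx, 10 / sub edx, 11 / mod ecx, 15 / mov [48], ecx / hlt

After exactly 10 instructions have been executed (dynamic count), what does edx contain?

mov edx, 18 → edx=18
mov ebx, -2 → ebx=-2
mov esi, 19 → esi=19
mov ecx, 4 → ecx=4
mov edi, -7 → edi=-7
add ebx, edi → ebx=(-2)+(-7)=-9
mod edx, 10 → edx=18%10=8
sub edx, 11 → edx=8-11=-3
mod ecx, 15 → ecx=4%15=4
mov [48], ecx → M[48]=4
After step 10: edx = -3.

-3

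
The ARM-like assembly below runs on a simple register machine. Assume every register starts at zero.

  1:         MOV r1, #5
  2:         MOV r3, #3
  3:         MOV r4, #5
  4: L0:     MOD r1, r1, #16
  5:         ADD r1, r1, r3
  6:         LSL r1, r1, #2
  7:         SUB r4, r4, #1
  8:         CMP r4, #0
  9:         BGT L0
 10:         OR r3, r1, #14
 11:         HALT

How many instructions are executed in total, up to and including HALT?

after MOV r1, #5: r1=5
after MOV r3, #3: r3=3
after MOV r4, #5: r4=5
after MOD r1, r1, #16: r1=5%16=5
after ADD r1, r1, r3: r1=5+3=8
after LSL r1, r1, #2: r1=8<<2=32
after SUB r4, r4, #1: r4=5-1=4
CMP r4, #0  (cmp 4,0)
BGT L0: taken
after MOD r1, r1, #16: r1=32%16=0
after ADD r1, r1, r3: r1=0+3=3
after LSL r1, r1, #2: r1=3<<2=12
after SUB r4, r4, #1: r4=4-1=3
CMP r4, #0  (cmp 3,0)
BGT L0: taken
after MOD r1, r1, #16: r1=12%16=12
after ADD r1, r1, r3: r1=12+3=15
after LSL r1, r1, #2: r1=15<<2=60
after SUB r4, r4, #1: r4=3-1=2
CMP r4, #0  (cmp 2,0)
BGT L0: taken
after MOD r1, r1, #16: r1=60%16=12
after ADD r1, r1, r3: r1=12+3=15
after LSL r1, r1, #2: r1=15<<2=60
after SUB r4, r4, #1: r4=2-1=1
CMP r4, #0  (cmp 1,0)
BGT L0: taken
after MOD r1, r1, #16: r1=60%16=12
after ADD r1, r1, r3: r1=12+3=15
after LSL r1, r1, #2: r1=15<<2=60
after SUB r4, r4, #1: r4=1-1=0
CMP r4, #0  (cmp 0,0)
BGT L0: not taken
after OR r3, r1, #14: r3=60|14=62
halt.
Total executed instructions: 35.

35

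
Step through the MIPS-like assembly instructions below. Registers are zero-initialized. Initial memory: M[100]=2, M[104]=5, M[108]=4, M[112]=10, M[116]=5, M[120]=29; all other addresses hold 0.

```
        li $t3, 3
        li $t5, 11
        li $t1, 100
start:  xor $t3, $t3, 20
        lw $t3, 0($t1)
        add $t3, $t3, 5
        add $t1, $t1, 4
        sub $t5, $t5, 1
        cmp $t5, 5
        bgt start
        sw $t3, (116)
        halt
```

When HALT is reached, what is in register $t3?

li $t3, 3 → $t3=3
li $t5, 11 → $t5=11
li $t1, 100 → $t1=100
xor $t3, $t3, 20 → $t3=3^20=23
lw $t3, 0($t1) → $t3=M[100]=2
add $t3, $t3, 5 → $t3=2+5=7
add $t1, $t1, 4 → $t1=100+4=104
sub $t5, $t5, 1 → $t5=11-1=10
cmp $t5, 5  (cmp 10,5)
bgt start: taken
xor $t3, $t3, 20 → $t3=7^20=19
lw $t3, 0($t1) → $t3=M[104]=5
add $t3, $t3, 5 → $t3=5+5=10
add $t1, $t1, 4 → $t1=104+4=108
sub $t5, $t5, 1 → $t5=10-1=9
cmp $t5, 5  (cmp 9,5)
bgt start: taken
xor $t3, $t3, 20 → $t3=10^20=30
lw $t3, 0($t1) → $t3=M[108]=4
add $t3, $t3, 5 → $t3=4+5=9
add $t1, $t1, 4 → $t1=108+4=112
sub $t5, $t5, 1 → $t5=9-1=8
cmp $t5, 5  (cmp 8,5)
bgt start: taken
xor $t3, $t3, 20 → $t3=9^20=29
lw $t3, 0($t1) → $t3=M[112]=10
add $t3, $t3, 5 → $t3=10+5=15
add $t1, $t1, 4 → $t1=112+4=116
sub $t5, $t5, 1 → $t5=8-1=7
cmp $t5, 5  (cmp 7,5)
bgt start: taken
xor $t3, $t3, 20 → $t3=15^20=27
lw $t3, 0($t1) → $t3=M[116]=5
add $t3, $t3, 5 → $t3=5+5=10
add $t1, $t1, 4 → $t1=116+4=120
sub $t5, $t5, 1 → $t5=7-1=6
cmp $t5, 5  (cmp 6,5)
bgt start: taken
xor $t3, $t3, 20 → $t3=10^20=30
lw $t3, 0($t1) → $t3=M[120]=29
add $t3, $t3, 5 → $t3=29+5=34
add $t1, $t1, 4 → $t1=120+4=124
sub $t5, $t5, 1 → $t5=6-1=5
cmp $t5, 5  (cmp 5,5)
bgt start: not taken
sw $t3, (116) → M[116]=34
halt.

34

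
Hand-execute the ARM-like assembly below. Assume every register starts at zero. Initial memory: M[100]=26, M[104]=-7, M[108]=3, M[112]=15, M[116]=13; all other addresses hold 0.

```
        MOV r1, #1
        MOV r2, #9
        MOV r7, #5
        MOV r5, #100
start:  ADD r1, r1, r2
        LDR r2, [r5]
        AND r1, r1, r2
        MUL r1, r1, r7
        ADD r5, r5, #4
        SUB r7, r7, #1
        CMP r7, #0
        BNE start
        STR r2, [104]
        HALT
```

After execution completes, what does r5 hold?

120

after MOV r1, #1: r1=1
after MOV r2, #9: r2=9
after MOV r7, #5: r7=5
after MOV r5, #100: r5=100
after ADD r1, r1, r2: r1=1+9=10
after LDR r2, [r5]: r2=M[100]=26
after AND r1, r1, r2: r1=10&26=10
after MUL r1, r1, r7: r1=10*5=50
after ADD r5, r5, #4: r5=100+4=104
after SUB r7, r7, #1: r7=5-1=4
CMP r7, #0  (cmp 4,0)
BNE start: taken
after ADD r1, r1, r2: r1=50+26=76
after LDR r2, [r5]: r2=M[104]=-7
after AND r1, r1, r2: r1=76&(-7)=72
after MUL r1, r1, r7: r1=72*4=288
after ADD r5, r5, #4: r5=104+4=108
after SUB r7, r7, #1: r7=4-1=3
CMP r7, #0  (cmp 3,0)
BNE start: taken
after ADD r1, r1, r2: r1=288+(-7)=281
after LDR r2, [r5]: r2=M[108]=3
after AND r1, r1, r2: r1=281&3=1
after MUL r1, r1, r7: r1=1*3=3
after ADD r5, r5, #4: r5=108+4=112
after SUB r7, r7, #1: r7=3-1=2
CMP r7, #0  (cmp 2,0)
BNE start: taken
after ADD r1, r1, r2: r1=3+3=6
after LDR r2, [r5]: r2=M[112]=15
after AND r1, r1, r2: r1=6&15=6
after MUL r1, r1, r7: r1=6*2=12
after ADD r5, r5, #4: r5=112+4=116
after SUB r7, r7, #1: r7=2-1=1
CMP r7, #0  (cmp 1,0)
BNE start: taken
after ADD r1, r1, r2: r1=12+15=27
after LDR r2, [r5]: r2=M[116]=13
after AND r1, r1, r2: r1=27&13=9
after MUL r1, r1, r7: r1=9*1=9
after ADD r5, r5, #4: r5=116+4=120
after SUB r7, r7, #1: r7=1-1=0
CMP r7, #0  (cmp 0,0)
BNE start: not taken
STR r2, [104] → M[104]=13
halt.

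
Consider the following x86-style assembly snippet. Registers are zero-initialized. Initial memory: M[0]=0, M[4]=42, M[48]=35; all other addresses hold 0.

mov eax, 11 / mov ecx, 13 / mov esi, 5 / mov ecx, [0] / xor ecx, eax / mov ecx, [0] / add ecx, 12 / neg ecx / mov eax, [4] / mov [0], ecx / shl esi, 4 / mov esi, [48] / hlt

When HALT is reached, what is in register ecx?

after mov eax, 11: eax=11
after mov ecx, 13: ecx=13
after mov esi, 5: esi=5
after mov ecx, [0]: ecx=M[0]=0
after xor ecx, eax: ecx=0^11=11
after mov ecx, [0]: ecx=M[0]=0
after add ecx, 12: ecx=0+12=12
after neg ecx: ecx=-(12)=-12
after mov eax, [4]: eax=M[4]=42
mov [0], ecx → M[0]=-12
after shl esi, 4: esi=5<<4=80
after mov esi, [48]: esi=M[48]=35
halt.

-12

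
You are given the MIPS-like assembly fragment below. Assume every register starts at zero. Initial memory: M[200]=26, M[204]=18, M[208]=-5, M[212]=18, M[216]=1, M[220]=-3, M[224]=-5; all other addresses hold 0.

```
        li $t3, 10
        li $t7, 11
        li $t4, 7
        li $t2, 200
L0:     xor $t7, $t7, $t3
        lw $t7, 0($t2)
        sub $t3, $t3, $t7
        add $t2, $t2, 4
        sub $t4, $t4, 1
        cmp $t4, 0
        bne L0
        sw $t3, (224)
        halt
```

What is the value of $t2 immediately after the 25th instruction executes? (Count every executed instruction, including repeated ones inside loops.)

li $t3, 10 → $t3=10
li $t7, 11 → $t7=11
li $t4, 7 → $t4=7
li $t2, 200 → $t2=200
xor $t7, $t7, $t3 → $t7=11^10=1
lw $t7, 0($t2) → $t7=M[200]=26
sub $t3, $t3, $t7 → $t3=10-26=-16
add $t2, $t2, 4 → $t2=200+4=204
sub $t4, $t4, 1 → $t4=7-1=6
cmp $t4, 0  (cmp 6,0)
bne L0: taken
xor $t7, $t7, $t3 → $t7=26^(-16)=-22
lw $t7, 0($t2) → $t7=M[204]=18
sub $t3, $t3, $t7 → $t3=(-16)-18=-34
add $t2, $t2, 4 → $t2=204+4=208
sub $t4, $t4, 1 → $t4=6-1=5
cmp $t4, 0  (cmp 5,0)
bne L0: taken
xor $t7, $t7, $t3 → $t7=18^(-34)=-52
lw $t7, 0($t2) → $t7=M[208]=-5
sub $t3, $t3, $t7 → $t3=(-34)-(-5)=-29
add $t2, $t2, 4 → $t2=208+4=212
sub $t4, $t4, 1 → $t4=5-1=4
cmp $t4, 0  (cmp 4,0)
bne L0: taken
After step 25: $t2 = 212.

212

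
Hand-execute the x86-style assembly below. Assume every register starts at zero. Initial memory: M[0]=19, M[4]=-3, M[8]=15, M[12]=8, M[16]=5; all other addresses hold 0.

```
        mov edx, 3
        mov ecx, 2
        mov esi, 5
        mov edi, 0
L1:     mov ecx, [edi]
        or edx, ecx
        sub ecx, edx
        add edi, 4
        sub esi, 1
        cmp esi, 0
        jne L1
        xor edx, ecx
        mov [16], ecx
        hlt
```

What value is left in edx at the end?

-7

edx=3
ecx=2
esi=5
edi=0
ecx=M[0]=19
edx=3|19=19
ecx=19-19=0
edi=0+4=4
esi=5-1=4
cmp esi, 0  (cmp 4,0)
jne L1: taken
ecx=M[4]=-3
edx=19|(-3)=-1
ecx=(-3)-(-1)=-2
edi=4+4=8
esi=4-1=3
cmp esi, 0  (cmp 3,0)
jne L1: taken
ecx=M[8]=15
edx=(-1)|15=-1
ecx=15-(-1)=16
edi=8+4=12
esi=3-1=2
cmp esi, 0  (cmp 2,0)
jne L1: taken
ecx=M[12]=8
edx=(-1)|8=-1
ecx=8-(-1)=9
edi=12+4=16
esi=2-1=1
cmp esi, 0  (cmp 1,0)
jne L1: taken
ecx=M[16]=5
edx=(-1)|5=-1
ecx=5-(-1)=6
edi=16+4=20
esi=1-1=0
cmp esi, 0  (cmp 0,0)
jne L1: not taken
edx=(-1)^6=-7
mov [16], ecx → M[16]=6
halt.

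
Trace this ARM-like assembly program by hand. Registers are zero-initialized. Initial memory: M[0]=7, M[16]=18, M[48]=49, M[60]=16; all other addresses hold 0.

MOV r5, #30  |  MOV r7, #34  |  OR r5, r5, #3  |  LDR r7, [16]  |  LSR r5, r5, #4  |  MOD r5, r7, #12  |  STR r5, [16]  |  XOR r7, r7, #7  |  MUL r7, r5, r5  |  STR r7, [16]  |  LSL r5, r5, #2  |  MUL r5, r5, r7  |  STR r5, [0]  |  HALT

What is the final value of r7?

MOV r5, #30 → r5=30
MOV r7, #34 → r7=34
OR r5, r5, #3 → r5=30|3=31
LDR r7, [16] → r7=M[16]=18
LSR r5, r5, #4 → r5=31>>4=1
MOD r5, r7, #12 → r5=18%12=6
STR r5, [16] → M[16]=6
XOR r7, r7, #7 → r7=18^7=21
MUL r7, r5, r5 → r7=6*6=36
STR r7, [16] → M[16]=36
LSL r5, r5, #2 → r5=6<<2=24
MUL r5, r5, r7 → r5=24*36=864
STR r5, [0] → M[0]=864
halt.

36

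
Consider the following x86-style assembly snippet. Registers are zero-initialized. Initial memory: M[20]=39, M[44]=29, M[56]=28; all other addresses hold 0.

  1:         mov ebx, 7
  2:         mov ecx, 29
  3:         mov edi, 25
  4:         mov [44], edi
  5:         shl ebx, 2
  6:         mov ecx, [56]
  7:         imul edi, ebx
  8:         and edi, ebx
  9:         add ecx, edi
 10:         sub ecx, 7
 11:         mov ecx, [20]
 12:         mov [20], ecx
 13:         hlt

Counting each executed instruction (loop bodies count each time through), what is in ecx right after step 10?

ebx=7
ecx=29
edi=25
mov [44], edi → M[44]=25
ebx=7<<2=28
ecx=M[56]=28
edi=25*28=700
edi=700&28=28
ecx=28+28=56
ecx=56-7=49
After step 10: ecx = 49.

49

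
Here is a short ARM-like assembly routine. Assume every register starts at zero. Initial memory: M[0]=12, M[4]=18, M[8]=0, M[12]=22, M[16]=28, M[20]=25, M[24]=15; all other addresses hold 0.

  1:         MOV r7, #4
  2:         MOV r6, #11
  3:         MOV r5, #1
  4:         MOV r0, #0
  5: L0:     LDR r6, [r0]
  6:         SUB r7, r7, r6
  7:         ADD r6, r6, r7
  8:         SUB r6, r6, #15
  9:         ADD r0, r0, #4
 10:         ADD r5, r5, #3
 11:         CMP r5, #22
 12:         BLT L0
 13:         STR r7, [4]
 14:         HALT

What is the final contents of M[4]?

after MOV r7, #4: r7=4
after MOV r6, #11: r6=11
after MOV r5, #1: r5=1
after MOV r0, #0: r0=0
after LDR r6, [r0]: r6=M[0]=12
after SUB r7, r7, r6: r7=4-12=-8
after ADD r6, r6, r7: r6=12+(-8)=4
after SUB r6, r6, #15: r6=4-15=-11
after ADD r0, r0, #4: r0=0+4=4
after ADD r5, r5, #3: r5=1+3=4
CMP r5, #22  (cmp 4,22)
BLT L0: taken
after LDR r6, [r0]: r6=M[4]=18
after SUB r7, r7, r6: r7=(-8)-18=-26
after ADD r6, r6, r7: r6=18+(-26)=-8
after SUB r6, r6, #15: r6=(-8)-15=-23
after ADD r0, r0, #4: r0=4+4=8
after ADD r5, r5, #3: r5=4+3=7
CMP r5, #22  (cmp 7,22)
BLT L0: taken
after LDR r6, [r0]: r6=M[8]=0
after SUB r7, r7, r6: r7=(-26)-0=-26
after ADD r6, r6, r7: r6=0+(-26)=-26
after SUB r6, r6, #15: r6=(-26)-15=-41
after ADD r0, r0, #4: r0=8+4=12
after ADD r5, r5, #3: r5=7+3=10
CMP r5, #22  (cmp 10,22)
BLT L0: taken
after LDR r6, [r0]: r6=M[12]=22
after SUB r7, r7, r6: r7=(-26)-22=-48
after ADD r6, r6, r7: r6=22+(-48)=-26
after SUB r6, r6, #15: r6=(-26)-15=-41
after ADD r0, r0, #4: r0=12+4=16
after ADD r5, r5, #3: r5=10+3=13
CMP r5, #22  (cmp 13,22)
BLT L0: taken
after LDR r6, [r0]: r6=M[16]=28
after SUB r7, r7, r6: r7=(-48)-28=-76
after ADD r6, r6, r7: r6=28+(-76)=-48
after SUB r6, r6, #15: r6=(-48)-15=-63
after ADD r0, r0, #4: r0=16+4=20
after ADD r5, r5, #3: r5=13+3=16
CMP r5, #22  (cmp 16,22)
BLT L0: taken
after LDR r6, [r0]: r6=M[20]=25
after SUB r7, r7, r6: r7=(-76)-25=-101
after ADD r6, r6, r7: r6=25+(-101)=-76
after SUB r6, r6, #15: r6=(-76)-15=-91
after ADD r0, r0, #4: r0=20+4=24
after ADD r5, r5, #3: r5=16+3=19
CMP r5, #22  (cmp 19,22)
BLT L0: taken
after LDR r6, [r0]: r6=M[24]=15
after SUB r7, r7, r6: r7=(-101)-15=-116
after ADD r6, r6, r7: r6=15+(-116)=-101
after SUB r6, r6, #15: r6=(-101)-15=-116
after ADD r0, r0, #4: r0=24+4=28
after ADD r5, r5, #3: r5=19+3=22
CMP r5, #22  (cmp 22,22)
BLT L0: not taken
STR r7, [4] → M[4]=-116
halt.

-116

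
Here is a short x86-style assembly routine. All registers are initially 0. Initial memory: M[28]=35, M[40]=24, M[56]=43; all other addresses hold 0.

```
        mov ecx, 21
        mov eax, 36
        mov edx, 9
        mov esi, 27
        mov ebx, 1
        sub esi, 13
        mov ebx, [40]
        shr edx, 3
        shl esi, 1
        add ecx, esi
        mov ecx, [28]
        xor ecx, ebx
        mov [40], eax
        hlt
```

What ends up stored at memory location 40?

mov ecx, 21 → ecx=21
mov eax, 36 → eax=36
mov edx, 9 → edx=9
mov esi, 27 → esi=27
mov ebx, 1 → ebx=1
sub esi, 13 → esi=27-13=14
mov ebx, [40] → ebx=M[40]=24
shr edx, 3 → edx=9>>3=1
shl esi, 1 → esi=14<<1=28
add ecx, esi → ecx=21+28=49
mov ecx, [28] → ecx=M[28]=35
xor ecx, ebx → ecx=35^24=59
mov [40], eax → M[40]=36
halt.

36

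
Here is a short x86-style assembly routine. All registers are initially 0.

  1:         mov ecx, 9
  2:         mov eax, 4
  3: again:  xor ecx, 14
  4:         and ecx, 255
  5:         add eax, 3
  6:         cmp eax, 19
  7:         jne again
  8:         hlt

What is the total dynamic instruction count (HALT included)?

after mov ecx, 9: ecx=9
after mov eax, 4: eax=4
after xor ecx, 14: ecx=9^14=7
after and ecx, 255: ecx=7&255=7
after add eax, 3: eax=4+3=7
cmp eax, 19  (cmp 7,19)
jne again: taken
after xor ecx, 14: ecx=7^14=9
after and ecx, 255: ecx=9&255=9
after add eax, 3: eax=7+3=10
cmp eax, 19  (cmp 10,19)
jne again: taken
after xor ecx, 14: ecx=9^14=7
after and ecx, 255: ecx=7&255=7
after add eax, 3: eax=10+3=13
cmp eax, 19  (cmp 13,19)
jne again: taken
after xor ecx, 14: ecx=7^14=9
after and ecx, 255: ecx=9&255=9
after add eax, 3: eax=13+3=16
cmp eax, 19  (cmp 16,19)
jne again: taken
after xor ecx, 14: ecx=9^14=7
after and ecx, 255: ecx=7&255=7
after add eax, 3: eax=16+3=19
cmp eax, 19  (cmp 19,19)
jne again: not taken
halt.
Total executed instructions: 28.

28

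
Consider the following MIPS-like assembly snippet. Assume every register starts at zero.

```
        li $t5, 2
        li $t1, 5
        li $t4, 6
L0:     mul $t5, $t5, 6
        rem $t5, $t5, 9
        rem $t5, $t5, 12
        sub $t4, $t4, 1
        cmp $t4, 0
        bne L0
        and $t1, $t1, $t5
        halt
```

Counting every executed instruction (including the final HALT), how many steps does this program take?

after li $t5, 2: $t5=2
after li $t1, 5: $t1=5
after li $t4, 6: $t4=6
after mul $t5, $t5, 6: $t5=2*6=12
after rem $t5, $t5, 9: $t5=12%9=3
after rem $t5, $t5, 12: $t5=3%12=3
after sub $t4, $t4, 1: $t4=6-1=5
cmp $t4, 0  (cmp 5,0)
bne L0: taken
after mul $t5, $t5, 6: $t5=3*6=18
after rem $t5, $t5, 9: $t5=18%9=0
after rem $t5, $t5, 12: $t5=0%12=0
after sub $t4, $t4, 1: $t4=5-1=4
cmp $t4, 0  (cmp 4,0)
bne L0: taken
after mul $t5, $t5, 6: $t5=0*6=0
after rem $t5, $t5, 9: $t5=0%9=0
after rem $t5, $t5, 12: $t5=0%12=0
after sub $t4, $t4, 1: $t4=4-1=3
cmp $t4, 0  (cmp 3,0)
bne L0: taken
after mul $t5, $t5, 6: $t5=0*6=0
after rem $t5, $t5, 9: $t5=0%9=0
after rem $t5, $t5, 12: $t5=0%12=0
after sub $t4, $t4, 1: $t4=3-1=2
cmp $t4, 0  (cmp 2,0)
bne L0: taken
after mul $t5, $t5, 6: $t5=0*6=0
after rem $t5, $t5, 9: $t5=0%9=0
after rem $t5, $t5, 12: $t5=0%12=0
after sub $t4, $t4, 1: $t4=2-1=1
cmp $t4, 0  (cmp 1,0)
bne L0: taken
after mul $t5, $t5, 6: $t5=0*6=0
after rem $t5, $t5, 9: $t5=0%9=0
after rem $t5, $t5, 12: $t5=0%12=0
after sub $t4, $t4, 1: $t4=1-1=0
cmp $t4, 0  (cmp 0,0)
bne L0: not taken
after and $t1, $t1, $t5: $t1=5&0=0
halt.
Total executed instructions: 41.

41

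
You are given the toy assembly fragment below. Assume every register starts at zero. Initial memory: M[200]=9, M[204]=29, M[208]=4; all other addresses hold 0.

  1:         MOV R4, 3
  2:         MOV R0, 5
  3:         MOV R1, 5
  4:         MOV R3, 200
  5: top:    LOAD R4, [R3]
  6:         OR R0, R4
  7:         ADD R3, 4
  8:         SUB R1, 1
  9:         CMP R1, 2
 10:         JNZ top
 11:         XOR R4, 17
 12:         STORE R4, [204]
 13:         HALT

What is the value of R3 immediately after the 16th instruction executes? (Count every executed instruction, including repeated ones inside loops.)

208

MOV R4, 3 → R4=3
MOV R0, 5 → R0=5
MOV R1, 5 → R1=5
MOV R3, 200 → R3=200
LOAD R4, [R3] → R4=M[200]=9
OR R0, R4 → R0=5|9=13
ADD R3, 4 → R3=200+4=204
SUB R1, 1 → R1=5-1=4
CMP R1, 2  (cmp 4,2)
JNZ top: taken
LOAD R4, [R3] → R4=M[204]=29
OR R0, R4 → R0=13|29=29
ADD R3, 4 → R3=204+4=208
SUB R1, 1 → R1=4-1=3
CMP R1, 2  (cmp 3,2)
JNZ top: taken
After step 16: R3 = 208.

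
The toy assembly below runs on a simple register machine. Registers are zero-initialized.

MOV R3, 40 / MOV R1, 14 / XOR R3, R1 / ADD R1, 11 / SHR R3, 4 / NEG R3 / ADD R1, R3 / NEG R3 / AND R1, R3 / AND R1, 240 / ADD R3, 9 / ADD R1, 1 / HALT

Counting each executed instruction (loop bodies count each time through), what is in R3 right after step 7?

-2

after MOV R3, 40: R3=40
after MOV R1, 14: R1=14
after XOR R3, R1: R3=40^14=38
after ADD R1, 11: R1=14+11=25
after SHR R3, 4: R3=38>>4=2
after NEG R3: R3=-(2)=-2
after ADD R1, R3: R1=25+(-2)=23
After step 7: R3 = -2.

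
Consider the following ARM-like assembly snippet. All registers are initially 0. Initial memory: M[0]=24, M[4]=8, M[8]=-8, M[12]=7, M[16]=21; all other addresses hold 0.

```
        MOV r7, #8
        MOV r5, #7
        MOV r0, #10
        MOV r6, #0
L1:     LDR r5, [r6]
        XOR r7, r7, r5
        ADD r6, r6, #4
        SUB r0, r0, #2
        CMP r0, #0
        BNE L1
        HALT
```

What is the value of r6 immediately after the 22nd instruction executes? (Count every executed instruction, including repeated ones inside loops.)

12

after MOV r7, #8: r7=8
after MOV r5, #7: r5=7
after MOV r0, #10: r0=10
after MOV r6, #0: r6=0
after LDR r5, [r6]: r5=M[0]=24
after XOR r7, r7, r5: r7=8^24=16
after ADD r6, r6, #4: r6=0+4=4
after SUB r0, r0, #2: r0=10-2=8
CMP r0, #0  (cmp 8,0)
BNE L1: taken
after LDR r5, [r6]: r5=M[4]=8
after XOR r7, r7, r5: r7=16^8=24
after ADD r6, r6, #4: r6=4+4=8
after SUB r0, r0, #2: r0=8-2=6
CMP r0, #0  (cmp 6,0)
BNE L1: taken
after LDR r5, [r6]: r5=M[8]=-8
after XOR r7, r7, r5: r7=24^(-8)=-32
after ADD r6, r6, #4: r6=8+4=12
after SUB r0, r0, #2: r0=6-2=4
CMP r0, #0  (cmp 4,0)
BNE L1: taken
After step 22: r6 = 12.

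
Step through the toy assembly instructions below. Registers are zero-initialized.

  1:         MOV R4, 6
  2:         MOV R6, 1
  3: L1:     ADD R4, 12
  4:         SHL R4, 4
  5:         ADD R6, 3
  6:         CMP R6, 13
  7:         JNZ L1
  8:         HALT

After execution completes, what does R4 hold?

1232064

R4=6
R6=1
R4=6+12=18
R4=18<<4=288
R6=1+3=4
CMP R6, 13  (cmp 4,13)
JNZ L1: taken
R4=288+12=300
R4=300<<4=4800
R6=4+3=7
CMP R6, 13  (cmp 7,13)
JNZ L1: taken
R4=4800+12=4812
R4=4812<<4=76992
R6=7+3=10
CMP R6, 13  (cmp 10,13)
JNZ L1: taken
R4=76992+12=77004
R4=77004<<4=1232064
R6=10+3=13
CMP R6, 13  (cmp 13,13)
JNZ L1: not taken
halt.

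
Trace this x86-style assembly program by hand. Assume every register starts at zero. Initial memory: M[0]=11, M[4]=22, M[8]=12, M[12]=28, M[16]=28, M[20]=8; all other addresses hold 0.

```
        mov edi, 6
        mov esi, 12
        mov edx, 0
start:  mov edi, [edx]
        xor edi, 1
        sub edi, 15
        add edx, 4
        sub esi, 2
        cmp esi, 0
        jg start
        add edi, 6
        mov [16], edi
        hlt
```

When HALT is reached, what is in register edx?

24

edi=6
esi=12
edx=0
edi=M[0]=11
edi=11^1=10
edi=10-15=-5
edx=0+4=4
esi=12-2=10
cmp esi, 0  (cmp 10,0)
jg start: taken
edi=M[4]=22
edi=22^1=23
edi=23-15=8
edx=4+4=8
esi=10-2=8
cmp esi, 0  (cmp 8,0)
jg start: taken
edi=M[8]=12
edi=12^1=13
edi=13-15=-2
edx=8+4=12
esi=8-2=6
cmp esi, 0  (cmp 6,0)
jg start: taken
edi=M[12]=28
edi=28^1=29
edi=29-15=14
edx=12+4=16
esi=6-2=4
cmp esi, 0  (cmp 4,0)
jg start: taken
edi=M[16]=28
edi=28^1=29
edi=29-15=14
edx=16+4=20
esi=4-2=2
cmp esi, 0  (cmp 2,0)
jg start: taken
edi=M[20]=8
edi=8^1=9
edi=9-15=-6
edx=20+4=24
esi=2-2=0
cmp esi, 0  (cmp 0,0)
jg start: not taken
edi=(-6)+6=0
mov [16], edi → M[16]=0
halt.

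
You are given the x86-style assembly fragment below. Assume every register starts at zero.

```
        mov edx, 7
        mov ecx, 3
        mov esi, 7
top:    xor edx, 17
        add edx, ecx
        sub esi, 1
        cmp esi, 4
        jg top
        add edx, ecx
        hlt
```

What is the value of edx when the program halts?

after mov edx, 7: edx=7
after mov ecx, 3: ecx=3
after mov esi, 7: esi=7
after xor edx, 17: edx=7^17=22
after add edx, ecx: edx=22+3=25
after sub esi, 1: esi=7-1=6
cmp esi, 4  (cmp 6,4)
jg top: taken
after xor edx, 17: edx=25^17=8
after add edx, ecx: edx=8+3=11
after sub esi, 1: esi=6-1=5
cmp esi, 4  (cmp 5,4)
jg top: taken
after xor edx, 17: edx=11^17=26
after add edx, ecx: edx=26+3=29
after sub esi, 1: esi=5-1=4
cmp esi, 4  (cmp 4,4)
jg top: not taken
after add edx, ecx: edx=29+3=32
halt.

32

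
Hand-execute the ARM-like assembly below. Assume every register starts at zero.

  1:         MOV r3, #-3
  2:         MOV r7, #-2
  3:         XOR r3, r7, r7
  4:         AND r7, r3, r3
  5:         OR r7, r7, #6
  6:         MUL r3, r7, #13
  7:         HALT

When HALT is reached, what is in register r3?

78

MOV r3, #-3 → r3=-3
MOV r7, #-2 → r7=-2
XOR r3, r7, r7 → r3=(-2)^(-2)=0
AND r7, r3, r3 → r7=0&0=0
OR r7, r7, #6 → r7=0|6=6
MUL r3, r7, #13 → r3=6*13=78
halt.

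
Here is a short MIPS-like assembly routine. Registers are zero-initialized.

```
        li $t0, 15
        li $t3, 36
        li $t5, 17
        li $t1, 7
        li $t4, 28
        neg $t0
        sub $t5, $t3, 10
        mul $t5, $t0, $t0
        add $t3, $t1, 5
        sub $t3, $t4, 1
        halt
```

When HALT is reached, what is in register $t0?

-15

$t0=15
$t3=36
$t5=17
$t1=7
$t4=28
$t0=-(15)=-15
$t5=36-10=26
$t5=(-15)*(-15)=225
$t3=7+5=12
$t3=28-1=27
halt.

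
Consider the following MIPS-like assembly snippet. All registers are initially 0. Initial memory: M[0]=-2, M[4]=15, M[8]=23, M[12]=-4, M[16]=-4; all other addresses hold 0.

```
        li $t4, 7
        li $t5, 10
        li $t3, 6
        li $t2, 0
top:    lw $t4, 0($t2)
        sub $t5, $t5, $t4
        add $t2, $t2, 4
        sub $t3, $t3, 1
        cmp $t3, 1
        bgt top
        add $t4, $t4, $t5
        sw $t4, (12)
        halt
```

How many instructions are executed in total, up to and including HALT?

37

after li $t4, 7: $t4=7
after li $t5, 10: $t5=10
after li $t3, 6: $t3=6
after li $t2, 0: $t2=0
after lw $t4, 0($t2): $t4=M[0]=-2
after sub $t5, $t5, $t4: $t5=10-(-2)=12
after add $t2, $t2, 4: $t2=0+4=4
after sub $t3, $t3, 1: $t3=6-1=5
cmp $t3, 1  (cmp 5,1)
bgt top: taken
after lw $t4, 0($t2): $t4=M[4]=15
after sub $t5, $t5, $t4: $t5=12-15=-3
after add $t2, $t2, 4: $t2=4+4=8
after sub $t3, $t3, 1: $t3=5-1=4
cmp $t3, 1  (cmp 4,1)
bgt top: taken
after lw $t4, 0($t2): $t4=M[8]=23
after sub $t5, $t5, $t4: $t5=(-3)-23=-26
after add $t2, $t2, 4: $t2=8+4=12
after sub $t3, $t3, 1: $t3=4-1=3
cmp $t3, 1  (cmp 3,1)
bgt top: taken
after lw $t4, 0($t2): $t4=M[12]=-4
after sub $t5, $t5, $t4: $t5=(-26)-(-4)=-22
after add $t2, $t2, 4: $t2=12+4=16
after sub $t3, $t3, 1: $t3=3-1=2
cmp $t3, 1  (cmp 2,1)
bgt top: taken
after lw $t4, 0($t2): $t4=M[16]=-4
after sub $t5, $t5, $t4: $t5=(-22)-(-4)=-18
after add $t2, $t2, 4: $t2=16+4=20
after sub $t3, $t3, 1: $t3=2-1=1
cmp $t3, 1  (cmp 1,1)
bgt top: not taken
after add $t4, $t4, $t5: $t4=(-4)+(-18)=-22
sw $t4, (12) → M[12]=-22
halt.
Total executed instructions: 37.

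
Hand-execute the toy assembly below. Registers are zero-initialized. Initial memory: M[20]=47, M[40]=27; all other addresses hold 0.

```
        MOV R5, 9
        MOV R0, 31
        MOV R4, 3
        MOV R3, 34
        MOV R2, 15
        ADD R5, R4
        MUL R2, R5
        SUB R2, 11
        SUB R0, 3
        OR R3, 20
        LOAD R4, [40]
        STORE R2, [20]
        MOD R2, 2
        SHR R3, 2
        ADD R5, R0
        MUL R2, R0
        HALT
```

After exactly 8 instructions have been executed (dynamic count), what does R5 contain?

after MOV R5, 9: R5=9
after MOV R0, 31: R0=31
after MOV R4, 3: R4=3
after MOV R3, 34: R3=34
after MOV R2, 15: R2=15
after ADD R5, R4: R5=9+3=12
after MUL R2, R5: R2=15*12=180
after SUB R2, 11: R2=180-11=169
After step 8: R5 = 12.

12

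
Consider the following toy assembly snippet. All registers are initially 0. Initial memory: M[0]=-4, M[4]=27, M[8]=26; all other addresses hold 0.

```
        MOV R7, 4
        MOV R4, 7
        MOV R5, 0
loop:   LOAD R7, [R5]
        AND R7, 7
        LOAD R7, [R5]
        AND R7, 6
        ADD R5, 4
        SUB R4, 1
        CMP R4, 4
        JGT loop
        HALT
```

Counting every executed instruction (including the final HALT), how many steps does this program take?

after MOV R7, 4: R7=4
after MOV R4, 7: R4=7
after MOV R5, 0: R5=0
after LOAD R7, [R5]: R7=M[0]=-4
after AND R7, 7: R7=(-4)&7=4
after LOAD R7, [R5]: R7=M[0]=-4
after AND R7, 6: R7=(-4)&6=4
after ADD R5, 4: R5=0+4=4
after SUB R4, 1: R4=7-1=6
CMP R4, 4  (cmp 6,4)
JGT loop: taken
after LOAD R7, [R5]: R7=M[4]=27
after AND R7, 7: R7=27&7=3
after LOAD R7, [R5]: R7=M[4]=27
after AND R7, 6: R7=27&6=2
after ADD R5, 4: R5=4+4=8
after SUB R4, 1: R4=6-1=5
CMP R4, 4  (cmp 5,4)
JGT loop: taken
after LOAD R7, [R5]: R7=M[8]=26
after AND R7, 7: R7=26&7=2
after LOAD R7, [R5]: R7=M[8]=26
after AND R7, 6: R7=26&6=2
after ADD R5, 4: R5=8+4=12
after SUB R4, 1: R4=5-1=4
CMP R4, 4  (cmp 4,4)
JGT loop: not taken
halt.
Total executed instructions: 28.

28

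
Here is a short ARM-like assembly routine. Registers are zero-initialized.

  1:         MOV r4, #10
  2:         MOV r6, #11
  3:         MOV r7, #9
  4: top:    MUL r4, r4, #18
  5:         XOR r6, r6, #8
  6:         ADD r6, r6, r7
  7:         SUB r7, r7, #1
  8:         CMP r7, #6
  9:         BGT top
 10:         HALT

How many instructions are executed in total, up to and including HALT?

22

MOV r4, #10 → r4=10
MOV r6, #11 → r6=11
MOV r7, #9 → r7=9
MUL r4, r4, #18 → r4=10*18=180
XOR r6, r6, #8 → r6=11^8=3
ADD r6, r6, r7 → r6=3+9=12
SUB r7, r7, #1 → r7=9-1=8
CMP r7, #6  (cmp 8,6)
BGT top: taken
MUL r4, r4, #18 → r4=180*18=3240
XOR r6, r6, #8 → r6=12^8=4
ADD r6, r6, r7 → r6=4+8=12
SUB r7, r7, #1 → r7=8-1=7
CMP r7, #6  (cmp 7,6)
BGT top: taken
MUL r4, r4, #18 → r4=3240*18=58320
XOR r6, r6, #8 → r6=12^8=4
ADD r6, r6, r7 → r6=4+7=11
SUB r7, r7, #1 → r7=7-1=6
CMP r7, #6  (cmp 6,6)
BGT top: not taken
halt.
Total executed instructions: 22.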